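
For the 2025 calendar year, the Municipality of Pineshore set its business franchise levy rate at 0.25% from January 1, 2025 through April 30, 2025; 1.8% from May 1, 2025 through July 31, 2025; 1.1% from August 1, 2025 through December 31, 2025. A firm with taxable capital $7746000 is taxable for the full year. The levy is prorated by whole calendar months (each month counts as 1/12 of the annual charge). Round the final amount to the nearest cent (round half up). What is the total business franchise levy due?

January 1 – April 30, 2025: 4 months at 0.25% → $7746000 × 0.25% × 4/12 = $6455.0000
May 1 – July 31, 2025: 3 months at 1.8% → $7746000 × 1.8% × 3/12 = $34857.0000
August 1 – December 31, 2025: 5 months at 1.1% → $7746000 × 1.1% × 5/12 = $35502.5000
Total = $76814.5000

$76814.50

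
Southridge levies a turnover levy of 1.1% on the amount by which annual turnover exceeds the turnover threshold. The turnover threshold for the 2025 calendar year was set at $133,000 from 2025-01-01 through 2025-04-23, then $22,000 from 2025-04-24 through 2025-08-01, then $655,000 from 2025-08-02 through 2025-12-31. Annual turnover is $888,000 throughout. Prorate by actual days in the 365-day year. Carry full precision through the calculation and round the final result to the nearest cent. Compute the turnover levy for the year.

2025-01-01 to 2025-04-23: 113 days, exemption $133,000 → ($888,000 − $133,000) × 1.1% × 113/365 = $2,571.1370
2025-04-24 to 2025-08-01: 100 days, exemption $22,000 → ($888,000 − $22,000) × 1.1% × 100/365 = $2,609.8630
2025-08-02 to 2025-12-31: 152 days, exemption $655,000 → ($888,000 − $655,000) × 1.1% × 152/365 = $1,067.3315
Total = $6,248.3315

$6,248.33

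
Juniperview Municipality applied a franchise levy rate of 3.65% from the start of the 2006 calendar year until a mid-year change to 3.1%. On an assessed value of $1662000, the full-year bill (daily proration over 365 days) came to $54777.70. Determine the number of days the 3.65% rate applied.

Let d = days at the first rate; then 365 − d days at the second rate.
$1662000 × [3.65%·d + 3.1%·(365−d)] / 365 = $54777.70
Solving gives d = 130, so the new rate took effect on May 11, 2006.

130 days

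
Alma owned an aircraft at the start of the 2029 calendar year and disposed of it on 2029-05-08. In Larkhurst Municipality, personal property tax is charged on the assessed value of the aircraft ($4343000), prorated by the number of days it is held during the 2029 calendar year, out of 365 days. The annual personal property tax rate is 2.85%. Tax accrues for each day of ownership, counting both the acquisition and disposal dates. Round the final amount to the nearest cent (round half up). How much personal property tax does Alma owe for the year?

Days held (2029-01-01 to 2029-05-08): 128 out of 365
Tax = $4343000 × 2.85% × 128/365 = $43406.2027

$43406.20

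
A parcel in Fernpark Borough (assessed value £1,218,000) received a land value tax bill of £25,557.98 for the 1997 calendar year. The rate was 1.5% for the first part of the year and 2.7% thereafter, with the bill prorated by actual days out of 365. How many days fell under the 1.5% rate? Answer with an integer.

Let d = days at the first rate; then 365 − d days at the second rate.
£1,218,000 × [1.5%·d + 2.7%·(365−d)] / 365 = £25,557.98
Solving gives d = 183, so the new rate took effect on July 3, 1997.

183 days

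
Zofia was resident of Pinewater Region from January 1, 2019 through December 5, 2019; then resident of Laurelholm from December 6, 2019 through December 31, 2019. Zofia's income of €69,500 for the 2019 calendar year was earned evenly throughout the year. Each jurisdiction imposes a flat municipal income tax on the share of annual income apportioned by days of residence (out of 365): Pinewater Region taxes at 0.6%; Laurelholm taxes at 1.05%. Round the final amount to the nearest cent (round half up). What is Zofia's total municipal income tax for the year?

€439.28

Pinewater Region, January 1 – December 5, 2019: 339 days → €69,500 × 0.6% × 339/365 = €387.2959
Laurelholm, December 6 – December 31, 2019: 26 days → €69,500 × 1.05% × 26/365 = €51.9822
Total = €439.2781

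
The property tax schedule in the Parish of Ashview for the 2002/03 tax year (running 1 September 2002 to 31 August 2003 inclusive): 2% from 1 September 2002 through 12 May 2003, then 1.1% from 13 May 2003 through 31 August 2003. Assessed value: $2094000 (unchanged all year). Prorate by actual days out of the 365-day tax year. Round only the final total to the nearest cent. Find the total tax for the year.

1 September 2002 – 12 May 2003: 254 days at 2% → $2094000 × 2% × 254/365 = $29143.8904
13 May – 31 August 2003: 111 days at 1.1% → $2094000 × 1.1% × 111/365 = $7004.8603
Total = $36148.7507

$36148.75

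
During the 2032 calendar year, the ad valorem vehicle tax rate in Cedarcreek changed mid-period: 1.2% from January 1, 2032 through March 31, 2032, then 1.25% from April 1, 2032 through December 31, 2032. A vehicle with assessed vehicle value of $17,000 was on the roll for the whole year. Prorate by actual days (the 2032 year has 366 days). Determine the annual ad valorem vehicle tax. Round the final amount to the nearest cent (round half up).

$210.39

January 1 – March 31, 2032: 91 days at 1.2% → $17,000 × 1.2% × 91/366 = $50.7213
April 1 – December 31, 2032: 275 days at 1.25% → $17,000 × 1.25% × 275/366 = $159.6653
Total = $210.3866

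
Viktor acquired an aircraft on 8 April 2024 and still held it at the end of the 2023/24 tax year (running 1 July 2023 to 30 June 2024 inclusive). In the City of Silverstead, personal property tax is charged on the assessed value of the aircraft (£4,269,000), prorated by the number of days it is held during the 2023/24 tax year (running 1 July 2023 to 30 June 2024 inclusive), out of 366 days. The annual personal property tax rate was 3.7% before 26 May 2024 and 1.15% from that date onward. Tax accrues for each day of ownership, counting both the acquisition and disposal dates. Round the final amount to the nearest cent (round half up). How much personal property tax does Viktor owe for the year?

£25,544.02

8 April – 25 May 2024: 48 days at 3.7% → £4,269,000 × 3.7% × 48/366 = £20,715.1475
26 May – 30 June 2024: 36 days at 1.15% → £4,269,000 × 1.15% × 36/366 = £4,828.8689
Total = £25,544.0164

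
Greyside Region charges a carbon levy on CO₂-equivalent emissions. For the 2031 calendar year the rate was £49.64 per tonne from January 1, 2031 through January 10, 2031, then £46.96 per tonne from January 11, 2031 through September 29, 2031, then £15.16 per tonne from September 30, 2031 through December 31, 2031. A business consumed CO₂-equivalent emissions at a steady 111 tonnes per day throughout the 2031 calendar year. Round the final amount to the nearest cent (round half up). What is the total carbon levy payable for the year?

£1577287.80

January 1 – January 10, 2031: 10 days × 111 tonnes/day = 1,110 tonnes at £49.64/tonne → £55100.40
January 11 – September 29, 2031: 262 days × 111 tonnes/day = 29,082 tonnes at £46.96/tonne → £1365690.72
September 30 – December 31, 2031: 93 days × 111 tonnes/day = 10,323 tonnes at £15.16/tonne → £156496.68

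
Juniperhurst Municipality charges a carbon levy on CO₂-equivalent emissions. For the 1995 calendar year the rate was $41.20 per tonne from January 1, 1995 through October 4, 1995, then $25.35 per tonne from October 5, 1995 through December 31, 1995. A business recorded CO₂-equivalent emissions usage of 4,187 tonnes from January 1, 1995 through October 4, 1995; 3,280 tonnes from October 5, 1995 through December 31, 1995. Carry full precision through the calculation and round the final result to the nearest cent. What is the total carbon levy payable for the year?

$255,652.40

January 1 – October 4, 1995: 4,187 tonnes at $41.20/tonne → $172,504.40
October 5 – December 31, 1995: 3,280 tonnes at $25.35/tonne → $83,148.00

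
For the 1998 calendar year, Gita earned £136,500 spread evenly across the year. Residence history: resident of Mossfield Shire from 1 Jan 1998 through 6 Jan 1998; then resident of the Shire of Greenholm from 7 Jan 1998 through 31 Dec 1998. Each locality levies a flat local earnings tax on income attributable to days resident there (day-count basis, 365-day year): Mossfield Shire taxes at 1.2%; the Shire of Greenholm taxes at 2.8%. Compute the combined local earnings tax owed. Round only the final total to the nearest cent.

Mossfield Shire, 1 Jan – 6 Jan 1998: 6 days → £136,500 × 1.2% × 6/365 = £26.9260
The Shire of Greenholm, 7 Jan – 31 Dec 1998: 359 days → £136,500 × 2.8% × 359/365 = £3,759.1726
Total = £3,786.0986

£3,786.10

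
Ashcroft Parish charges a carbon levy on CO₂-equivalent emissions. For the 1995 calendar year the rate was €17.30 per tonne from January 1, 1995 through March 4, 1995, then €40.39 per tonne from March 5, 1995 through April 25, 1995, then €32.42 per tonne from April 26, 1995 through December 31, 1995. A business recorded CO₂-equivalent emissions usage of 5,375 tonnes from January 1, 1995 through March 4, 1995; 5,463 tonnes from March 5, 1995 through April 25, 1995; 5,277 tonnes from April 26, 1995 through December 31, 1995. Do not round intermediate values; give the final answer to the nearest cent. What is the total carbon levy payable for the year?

€484718.41

January 1 – March 4, 1995: 5,375 tonnes at €17.30/tonne → €92987.50
March 5 – April 25, 1995: 5,463 tonnes at €40.39/tonne → €220650.57
April 26 – December 31, 1995: 5,277 tonnes at €32.42/tonne → €171080.34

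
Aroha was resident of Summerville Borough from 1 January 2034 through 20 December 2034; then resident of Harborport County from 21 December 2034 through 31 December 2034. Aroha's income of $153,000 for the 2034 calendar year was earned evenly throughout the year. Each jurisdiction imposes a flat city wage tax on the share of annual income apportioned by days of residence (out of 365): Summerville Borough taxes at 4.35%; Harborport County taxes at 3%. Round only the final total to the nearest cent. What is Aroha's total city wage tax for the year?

$6,593.25

Summerville Borough, 1 January – 20 December 2034: 354 days → $153,000 × 4.35% × 354/365 = $6,454.9233
Harborport County, 21 December – 31 December 2034: 11 days → $153,000 × 3% × 11/365 = $138.3288
Total = $6,593.2521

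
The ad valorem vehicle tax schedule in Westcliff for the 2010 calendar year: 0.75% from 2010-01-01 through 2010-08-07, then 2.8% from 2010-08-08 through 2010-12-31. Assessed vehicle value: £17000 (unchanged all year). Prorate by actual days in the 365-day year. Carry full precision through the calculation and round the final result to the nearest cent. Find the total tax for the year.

2010-01-01 to 2010-08-07: 219 days at 0.75% → £17000 × 0.75% × 219/365 = £76.5000
2010-08-08 to 2010-12-31: 146 days at 2.8% → £17000 × 2.8% × 146/365 = £190.4000
Total = £266.9000

£266.90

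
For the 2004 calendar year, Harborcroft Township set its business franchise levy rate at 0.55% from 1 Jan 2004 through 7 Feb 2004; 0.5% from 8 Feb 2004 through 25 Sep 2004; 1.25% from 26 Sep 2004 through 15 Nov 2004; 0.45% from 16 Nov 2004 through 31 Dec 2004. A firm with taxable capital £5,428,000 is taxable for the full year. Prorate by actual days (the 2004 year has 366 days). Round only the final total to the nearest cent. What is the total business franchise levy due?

1 Jan – 7 Feb 2004: 38 days at 0.55% → £5,428,000 × 0.55% × 38/366 = £3,099.5956
8 Feb – 25 Sep 2004: 231 days at 0.5% → £5,428,000 × 0.5% × 231/366 = £17,129.3443
26 Sep – 15 Nov 2004: 51 days at 1.25% → £5,428,000 × 1.25% × 51/366 = £9,454.5082
16 Nov – 31 Dec 2004: 46 days at 0.45% → £5,428,000 × 0.45% × 46/366 = £3,069.9344
Total = £32,753.3825

£32,753.38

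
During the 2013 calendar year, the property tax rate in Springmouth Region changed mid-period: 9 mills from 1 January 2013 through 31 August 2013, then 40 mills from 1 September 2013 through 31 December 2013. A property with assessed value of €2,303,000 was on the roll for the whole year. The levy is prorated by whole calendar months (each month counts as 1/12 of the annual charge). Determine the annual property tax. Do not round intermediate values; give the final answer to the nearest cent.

€44,524.67

1 January – 31 August 2013: 8 months at 9 mills → €2,303,000 × 0.9% × 8/12 = €13,818.0000
1 September – 31 December 2013: 4 months at 40 mills → €2,303,000 × 4% × 4/12 = €30,706.6667
Total = €44,524.6667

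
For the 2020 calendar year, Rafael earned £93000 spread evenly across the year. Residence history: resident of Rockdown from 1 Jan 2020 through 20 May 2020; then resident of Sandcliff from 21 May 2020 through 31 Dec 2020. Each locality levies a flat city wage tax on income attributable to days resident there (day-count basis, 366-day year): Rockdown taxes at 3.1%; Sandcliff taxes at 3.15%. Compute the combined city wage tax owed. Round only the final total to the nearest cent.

£2911.59

Rockdown, 1 Jan – 20 May 2020: 141 days → £93000 × 3.1% × 141/366 = £1110.6639
Sandcliff, 21 May – 31 Dec 2020: 225 days → £93000 × 3.15% × 225/366 = £1800.9221
Total = £2911.5861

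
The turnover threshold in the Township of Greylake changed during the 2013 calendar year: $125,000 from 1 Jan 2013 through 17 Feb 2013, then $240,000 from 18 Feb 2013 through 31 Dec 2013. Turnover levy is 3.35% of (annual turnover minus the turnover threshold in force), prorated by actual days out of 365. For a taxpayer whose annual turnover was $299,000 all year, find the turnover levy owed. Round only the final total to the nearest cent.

1 Jan – 17 Feb 2013: 48 days, exemption $125,000 → ($299,000 − $125,000) × 3.35% × 48/365 = $766.5534
18 Feb – 31 Dec 2013: 317 days, exemption $240,000 → ($299,000 − $240,000) × 3.35% × 317/365 = $1,716.5767
Total = $2,483.1301

$2,483.13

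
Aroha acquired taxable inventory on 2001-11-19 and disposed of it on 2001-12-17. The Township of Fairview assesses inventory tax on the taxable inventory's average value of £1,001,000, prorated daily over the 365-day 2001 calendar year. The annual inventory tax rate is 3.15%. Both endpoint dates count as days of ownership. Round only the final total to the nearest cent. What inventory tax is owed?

£2,505.24

Days held (2001-11-19 to 2001-12-17): 29 out of 365
Tax = £1,001,000 × 3.15% × 29/365 = £2,505.2425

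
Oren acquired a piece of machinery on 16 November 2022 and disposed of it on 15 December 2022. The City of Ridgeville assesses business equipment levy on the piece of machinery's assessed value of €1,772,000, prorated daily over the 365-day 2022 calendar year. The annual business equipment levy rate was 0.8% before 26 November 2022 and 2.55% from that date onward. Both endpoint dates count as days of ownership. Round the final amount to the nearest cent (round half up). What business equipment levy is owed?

€2,864.33

16 November – 25 November 2022: 10 days at 0.8% → €1,772,000 × 0.8% × 10/365 = €388.3836
26 November – 15 December 2022: 20 days at 2.55% → €1,772,000 × 2.55% × 20/365 = €2,475.9452
Total = €2,864.3288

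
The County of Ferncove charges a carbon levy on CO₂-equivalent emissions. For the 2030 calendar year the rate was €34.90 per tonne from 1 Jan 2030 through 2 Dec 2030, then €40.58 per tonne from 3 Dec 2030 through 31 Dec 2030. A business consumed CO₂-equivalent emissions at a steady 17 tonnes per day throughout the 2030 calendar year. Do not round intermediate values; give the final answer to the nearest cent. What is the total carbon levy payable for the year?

€219354.74

1 Jan – 2 Dec 2030: 336 days × 17 tonnes/day = 5,712 tonnes at €34.90/tonne → €199348.80
3 Dec – 31 Dec 2030: 29 days × 17 tonnes/day = 493 tonnes at €40.58/tonne → €20005.94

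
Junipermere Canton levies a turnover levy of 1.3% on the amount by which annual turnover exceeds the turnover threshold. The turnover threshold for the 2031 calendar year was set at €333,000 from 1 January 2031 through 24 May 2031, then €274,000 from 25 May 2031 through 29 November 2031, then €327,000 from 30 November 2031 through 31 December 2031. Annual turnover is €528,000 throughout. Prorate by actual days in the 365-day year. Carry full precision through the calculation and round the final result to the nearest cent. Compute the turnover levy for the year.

1 January – 24 May 2031: 144 days, exemption €333,000 → (€528,000 − €333,000) × 1.3% × 144/365 = €1,000.1096
25 May – 29 November 2031: 189 days, exemption €274,000 → (€528,000 − €274,000) × 1.3% × 189/365 = €1,709.8027
30 November – 31 December 2031: 32 days, exemption €327,000 → (€528,000 − €327,000) × 1.3% × 32/365 = €229.0849
Total = €2,938.9973

€2,939.00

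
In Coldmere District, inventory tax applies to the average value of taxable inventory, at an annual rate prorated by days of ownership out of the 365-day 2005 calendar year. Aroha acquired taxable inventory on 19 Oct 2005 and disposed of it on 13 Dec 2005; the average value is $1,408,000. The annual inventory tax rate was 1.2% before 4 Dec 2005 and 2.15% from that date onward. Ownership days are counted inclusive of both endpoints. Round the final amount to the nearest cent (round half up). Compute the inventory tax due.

$2,958.73

19 Oct – 3 Dec 2005: 46 days at 1.2% → $1,408,000 × 1.2% × 46/365 = $2,129.3589
4 Dec – 13 Dec 2005: 10 days at 2.15% → $1,408,000 × 2.15% × 10/365 = $829.3699
Total = $2,958.7288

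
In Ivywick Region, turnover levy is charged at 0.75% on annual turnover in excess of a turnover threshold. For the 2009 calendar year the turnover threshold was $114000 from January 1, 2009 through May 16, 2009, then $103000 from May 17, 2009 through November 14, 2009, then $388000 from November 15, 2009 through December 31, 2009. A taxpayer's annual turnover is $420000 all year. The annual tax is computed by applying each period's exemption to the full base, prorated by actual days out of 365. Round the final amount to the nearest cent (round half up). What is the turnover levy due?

$2071.52

January 1 – May 16, 2009: 136 days, exemption $114000 → ($420000 − $114000) × 0.75% × 136/365 = $855.1233
May 17 – November 14, 2009: 182 days, exemption $103000 → ($420000 − $103000) × 0.75% × 182/365 = $1185.4932
November 15 – December 31, 2009: 47 days, exemption $388000 → ($420000 − $388000) × 0.75% × 47/365 = $30.9041
Total = $2071.5205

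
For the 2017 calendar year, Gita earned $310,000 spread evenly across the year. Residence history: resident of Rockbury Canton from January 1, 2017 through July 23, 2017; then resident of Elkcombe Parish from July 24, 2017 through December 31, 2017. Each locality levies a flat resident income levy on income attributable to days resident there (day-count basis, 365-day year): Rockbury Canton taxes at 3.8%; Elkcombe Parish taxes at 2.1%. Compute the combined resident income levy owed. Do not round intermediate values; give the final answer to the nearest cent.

$9,455.42

Rockbury Canton, January 1 – July 23, 2017: 204 days → $310,000 × 3.8% × 204/365 = $6,583.8904
Elkcombe Parish, July 24 – December 31, 2017: 161 days → $310,000 × 2.1% × 161/365 = $2,871.5342
Total = $9,455.4247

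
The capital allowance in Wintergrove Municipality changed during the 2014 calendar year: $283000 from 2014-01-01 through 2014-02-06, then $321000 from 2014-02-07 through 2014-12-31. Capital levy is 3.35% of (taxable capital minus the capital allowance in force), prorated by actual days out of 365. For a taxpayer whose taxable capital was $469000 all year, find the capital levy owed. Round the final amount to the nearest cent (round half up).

$5087.04

2014-01-01 to 2014-02-06: 37 days, exemption $283000 → ($469000 − $283000) × 3.35% × 37/365 = $631.6356
2014-02-07 to 2014-12-31: 328 days, exemption $321000 → ($469000 − $321000) × 3.35% × 328/365 = $4455.4082
Total = $5087.0438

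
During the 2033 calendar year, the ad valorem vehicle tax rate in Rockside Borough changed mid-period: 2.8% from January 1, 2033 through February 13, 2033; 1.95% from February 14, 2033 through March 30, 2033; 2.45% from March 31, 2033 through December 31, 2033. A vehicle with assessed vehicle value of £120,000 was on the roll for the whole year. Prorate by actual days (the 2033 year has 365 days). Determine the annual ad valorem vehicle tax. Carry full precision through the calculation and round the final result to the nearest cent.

£2,916.66

January 1 – February 13, 2033: 44 days at 2.8% → £120,000 × 2.8% × 44/365 = £405.0411
February 14 – March 30, 2033: 45 days at 1.95% → £120,000 × 1.95% × 45/365 = £288.4932
March 31 – December 31, 2033: 276 days at 2.45% → £120,000 × 2.45% × 276/365 = £2,223.1233
Total = £2,916.6575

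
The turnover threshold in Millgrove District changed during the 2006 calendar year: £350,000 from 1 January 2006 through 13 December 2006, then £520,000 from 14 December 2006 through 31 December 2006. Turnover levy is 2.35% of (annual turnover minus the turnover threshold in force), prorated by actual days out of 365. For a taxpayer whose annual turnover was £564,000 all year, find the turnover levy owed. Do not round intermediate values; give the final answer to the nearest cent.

£4,831.99

1 January – 13 December 2006: 347 days, exemption £350,000 → (£564,000 − £350,000) × 2.35% × 347/365 = £4,780.9945
14 December – 31 December 2006: 18 days, exemption £520,000 → (£564,000 − £520,000) × 2.35% × 18/365 = £50.9918
Total = £4,831.9863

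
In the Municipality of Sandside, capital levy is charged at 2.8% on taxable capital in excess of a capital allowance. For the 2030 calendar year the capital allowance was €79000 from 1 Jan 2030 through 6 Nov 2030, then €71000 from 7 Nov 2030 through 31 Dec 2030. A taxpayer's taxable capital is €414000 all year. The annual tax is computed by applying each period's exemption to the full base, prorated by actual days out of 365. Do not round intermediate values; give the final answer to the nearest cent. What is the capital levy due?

1 Jan – 6 Nov 2030: 310 days, exemption €79000 → (€414000 − €79000) × 2.8% × 310/365 = €7966.5753
7 Nov – 31 Dec 2030: 55 days, exemption €71000 → (€414000 − €71000) × 2.8% × 55/365 = €1447.1781
Total = €9413.7534

€9413.75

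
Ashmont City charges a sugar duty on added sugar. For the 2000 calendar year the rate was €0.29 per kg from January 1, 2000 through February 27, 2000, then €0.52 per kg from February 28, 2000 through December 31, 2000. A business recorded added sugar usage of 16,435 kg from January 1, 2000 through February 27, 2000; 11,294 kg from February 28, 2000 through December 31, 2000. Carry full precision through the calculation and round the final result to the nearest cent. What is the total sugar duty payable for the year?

January 1 – February 27, 2000: 16,435 kg at €0.29/kg → €4,766.15
February 28 – December 31, 2000: 11,294 kg at €0.52/kg → €5,872.88

€10,639.03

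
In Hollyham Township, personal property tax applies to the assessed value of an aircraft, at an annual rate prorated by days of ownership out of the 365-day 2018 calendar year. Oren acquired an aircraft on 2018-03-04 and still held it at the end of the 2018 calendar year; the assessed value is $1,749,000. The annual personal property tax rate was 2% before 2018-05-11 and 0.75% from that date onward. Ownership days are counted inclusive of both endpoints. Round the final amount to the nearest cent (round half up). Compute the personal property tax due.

$14,962.34

2018-03-04 to 2018-05-10: 68 days at 2% → $1,749,000 × 2% × 68/365 = $6,516.8219
2018-05-11 to 2018-12-31: 235 days at 0.75% → $1,749,000 × 0.75% × 235/365 = $8,445.5137
Total = $14,962.3356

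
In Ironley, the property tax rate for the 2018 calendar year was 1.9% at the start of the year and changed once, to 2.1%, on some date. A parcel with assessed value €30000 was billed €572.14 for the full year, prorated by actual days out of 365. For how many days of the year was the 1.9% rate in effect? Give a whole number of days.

Let d = days at the first rate; then 365 − d days at the second rate.
€30000 × [1.9%·d + 2.1%·(365−d)] / 365 = €572.14
Solving gives d = 352, so the new rate took effect on December 19, 2018.

352 days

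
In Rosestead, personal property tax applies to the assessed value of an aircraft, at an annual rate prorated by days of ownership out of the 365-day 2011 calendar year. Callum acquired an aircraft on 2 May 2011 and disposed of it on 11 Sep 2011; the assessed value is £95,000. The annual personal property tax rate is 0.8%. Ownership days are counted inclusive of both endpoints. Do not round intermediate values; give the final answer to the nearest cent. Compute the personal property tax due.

£276.93

Days held (2 May – 11 Sep 2011): 133 out of 365
Tax = £95,000 × 0.8% × 133/365 = £276.9315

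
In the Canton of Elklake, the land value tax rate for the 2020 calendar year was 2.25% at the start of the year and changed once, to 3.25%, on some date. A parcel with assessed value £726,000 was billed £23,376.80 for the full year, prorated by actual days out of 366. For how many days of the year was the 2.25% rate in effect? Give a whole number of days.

Let d = days at the first rate; then 366 − d days at the second rate.
£726,000 × [2.25%·d + 3.25%·(366−d)] / 366 = £23,376.80
Solving gives d = 11, so the new rate took effect on January 12, 2020.

11 days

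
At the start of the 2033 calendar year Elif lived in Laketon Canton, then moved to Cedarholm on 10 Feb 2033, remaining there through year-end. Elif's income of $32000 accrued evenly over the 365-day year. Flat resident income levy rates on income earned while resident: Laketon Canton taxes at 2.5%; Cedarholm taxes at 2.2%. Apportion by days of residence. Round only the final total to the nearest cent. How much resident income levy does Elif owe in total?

Laketon Canton, 1 Jan – 9 Feb 2033: 40 days → $32000 × 2.5% × 40/365 = $87.6712
Cedarholm, 10 Feb – 31 Dec 2033: 325 days → $32000 × 2.2% × 325/365 = $626.8493
Total = $714.5205

$714.52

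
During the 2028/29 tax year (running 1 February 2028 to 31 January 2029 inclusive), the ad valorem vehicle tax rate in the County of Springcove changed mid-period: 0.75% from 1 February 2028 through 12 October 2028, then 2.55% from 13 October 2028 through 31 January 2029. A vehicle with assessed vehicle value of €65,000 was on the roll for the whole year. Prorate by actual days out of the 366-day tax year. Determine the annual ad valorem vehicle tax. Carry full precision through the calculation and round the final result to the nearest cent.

€842.34

1 February – 12 October 2028: 255 days at 0.75% → €65,000 × 0.75% × 255/366 = €339.6516
13 October 2028 – 31 January 2029: 111 days at 2.55% → €65,000 × 2.55% × 111/366 = €502.6844
Total = €842.3361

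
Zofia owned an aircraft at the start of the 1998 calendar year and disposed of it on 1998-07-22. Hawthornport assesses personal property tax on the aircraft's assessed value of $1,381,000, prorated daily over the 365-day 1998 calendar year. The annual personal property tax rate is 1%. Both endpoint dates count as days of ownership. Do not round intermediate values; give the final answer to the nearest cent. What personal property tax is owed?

Days held (1998-01-01 to 1998-07-22): 203 out of 365
Tax = $1,381,000 × 1% × 203/365 = $7,680.6301

$7,680.63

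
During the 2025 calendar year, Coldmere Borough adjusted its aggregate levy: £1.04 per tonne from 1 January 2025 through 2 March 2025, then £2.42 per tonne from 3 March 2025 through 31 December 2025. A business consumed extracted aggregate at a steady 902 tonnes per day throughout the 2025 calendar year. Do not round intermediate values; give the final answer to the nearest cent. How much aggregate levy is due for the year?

1 January – 2 March 2025: 61 days × 902 tonnes/day = 55,022 tonnes at £1.04/tonne → £57222.88
3 March – 31 December 2025: 304 days × 902 tonnes/day = 274,208 tonnes at £2.42/tonne → £663583.36

£720806.24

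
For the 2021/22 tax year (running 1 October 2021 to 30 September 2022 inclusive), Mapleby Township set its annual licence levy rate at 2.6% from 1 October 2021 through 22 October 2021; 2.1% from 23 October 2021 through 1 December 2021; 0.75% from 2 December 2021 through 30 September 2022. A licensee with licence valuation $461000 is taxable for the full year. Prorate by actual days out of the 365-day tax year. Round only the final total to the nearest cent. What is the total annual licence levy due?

1 October – 22 October 2021: 22 days at 2.6% → $461000 × 2.6% × 22/365 = $722.4438
23 October – 1 December 2021: 40 days at 2.1% → $461000 × 2.1% × 40/365 = $1060.9315
2 December 2021 – 30 September 2022: 303 days at 0.75% → $461000 × 0.75% × 303/365 = $2870.1986
Total = $4653.5740

$4653.57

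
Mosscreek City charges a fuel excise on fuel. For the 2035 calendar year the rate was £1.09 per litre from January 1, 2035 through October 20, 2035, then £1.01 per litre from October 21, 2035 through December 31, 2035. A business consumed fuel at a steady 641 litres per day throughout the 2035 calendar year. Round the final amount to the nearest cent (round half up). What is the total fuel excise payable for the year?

January 1 – October 20, 2035: 293 days × 641 litres/day = 187,813 litres at £1.09/litre → £204716.17
October 21 – December 31, 2035: 72 days × 641 litres/day = 46,152 litres at £1.01/litre → £46613.52

£251329.69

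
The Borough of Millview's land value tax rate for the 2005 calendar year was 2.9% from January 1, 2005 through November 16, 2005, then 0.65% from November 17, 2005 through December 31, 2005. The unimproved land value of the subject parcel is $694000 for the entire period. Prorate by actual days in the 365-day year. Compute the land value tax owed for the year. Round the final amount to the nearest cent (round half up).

January 1 – November 16, 2005: 320 days at 2.9% → $694000 × 2.9% × 320/365 = $17644.7123
November 17 – December 31, 2005: 45 days at 0.65% → $694000 × 0.65% × 45/365 = $556.1507
Total = $18200.8630

$18200.86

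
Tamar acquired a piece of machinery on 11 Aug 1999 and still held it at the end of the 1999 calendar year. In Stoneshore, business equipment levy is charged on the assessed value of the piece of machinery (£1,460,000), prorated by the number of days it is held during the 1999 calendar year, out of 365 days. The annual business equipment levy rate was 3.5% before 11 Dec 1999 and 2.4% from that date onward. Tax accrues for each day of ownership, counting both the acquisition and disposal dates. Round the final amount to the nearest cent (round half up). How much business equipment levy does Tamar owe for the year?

£19,096.00

11 Aug – 10 Dec 1999: 122 days at 3.5% → £1,460,000 × 3.5% × 122/365 = £17,080.0000
11 Dec – 31 Dec 1999: 21 days at 2.4% → £1,460,000 × 2.4% × 21/365 = £2,016.0000
Total = £19,096.0000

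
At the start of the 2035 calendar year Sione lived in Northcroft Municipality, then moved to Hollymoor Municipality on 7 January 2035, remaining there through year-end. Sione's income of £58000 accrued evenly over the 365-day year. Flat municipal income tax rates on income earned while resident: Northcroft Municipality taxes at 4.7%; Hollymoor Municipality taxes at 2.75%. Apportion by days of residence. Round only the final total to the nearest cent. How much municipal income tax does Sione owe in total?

£1613.59

Northcroft Municipality, 1 January – 6 January 2035: 6 days → £58000 × 4.7% × 6/365 = £44.8110
Hollymoor Municipality, 7 January – 31 December 2035: 359 days → £58000 × 2.75% × 359/365 = £1568.7808
Total = £1613.5918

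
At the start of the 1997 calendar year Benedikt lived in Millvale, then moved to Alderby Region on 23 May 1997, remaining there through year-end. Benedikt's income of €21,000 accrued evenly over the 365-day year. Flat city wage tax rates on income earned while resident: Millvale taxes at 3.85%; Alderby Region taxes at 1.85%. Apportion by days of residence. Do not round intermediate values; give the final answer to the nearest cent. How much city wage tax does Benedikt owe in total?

€551.90

Millvale, 1 Jan – 22 May 1997: 142 days → €21,000 × 3.85% × 142/365 = €314.5397
Alderby Region, 23 May – 31 Dec 1997: 223 days → €21,000 × 1.85% × 223/365 = €237.3575
Total = €551.8973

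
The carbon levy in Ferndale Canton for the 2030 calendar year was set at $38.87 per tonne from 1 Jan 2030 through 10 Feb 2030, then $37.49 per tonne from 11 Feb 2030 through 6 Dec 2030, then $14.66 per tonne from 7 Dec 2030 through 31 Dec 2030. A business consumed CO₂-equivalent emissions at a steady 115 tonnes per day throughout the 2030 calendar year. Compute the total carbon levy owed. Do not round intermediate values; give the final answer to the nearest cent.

1 Jan – 10 Feb 2030: 41 days × 115 tonnes/day = 4,715 tonnes at $38.87/tonne → $183,272.05
11 Feb – 6 Dec 2030: 299 days × 115 tonnes/day = 34,385 tonnes at $37.49/tonne → $1,289,093.65
7 Dec – 31 Dec 2030: 25 days × 115 tonnes/day = 2,875 tonnes at $14.66/tonne → $42,147.50

$1,514,513.20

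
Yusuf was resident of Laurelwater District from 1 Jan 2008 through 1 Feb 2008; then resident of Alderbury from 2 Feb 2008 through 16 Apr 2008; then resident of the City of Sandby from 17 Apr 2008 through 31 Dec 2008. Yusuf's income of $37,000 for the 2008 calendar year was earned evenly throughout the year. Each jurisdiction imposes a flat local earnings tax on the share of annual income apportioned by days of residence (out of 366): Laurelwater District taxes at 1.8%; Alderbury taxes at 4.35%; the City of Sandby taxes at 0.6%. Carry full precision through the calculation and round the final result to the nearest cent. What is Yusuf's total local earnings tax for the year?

Laurelwater District, 1 Jan – 1 Feb 2008: 32 days → $37,000 × 1.8% × 32/366 = $58.2295
Alderbury, 2 Feb – 16 Apr 2008: 75 days → $37,000 × 4.35% × 75/366 = $329.8156
The City of Sandby, 17 Apr – 31 Dec 2008: 259 days → $37,000 × 0.6% × 259/366 = $157.0984
Total = $545.1434

$545.14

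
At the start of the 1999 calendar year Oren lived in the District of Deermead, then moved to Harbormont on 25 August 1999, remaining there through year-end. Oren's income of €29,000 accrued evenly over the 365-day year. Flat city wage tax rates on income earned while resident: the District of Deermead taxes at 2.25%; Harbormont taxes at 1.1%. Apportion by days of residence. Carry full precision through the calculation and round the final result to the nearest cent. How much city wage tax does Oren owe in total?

€534.63

The District of Deermead, 1 January – 24 August 1999: 236 days → €29,000 × 2.25% × 236/365 = €421.8904
Harbormont, 25 August – 31 December 1999: 129 days → €29,000 × 1.1% × 129/365 = €112.7425
Total = €534.6329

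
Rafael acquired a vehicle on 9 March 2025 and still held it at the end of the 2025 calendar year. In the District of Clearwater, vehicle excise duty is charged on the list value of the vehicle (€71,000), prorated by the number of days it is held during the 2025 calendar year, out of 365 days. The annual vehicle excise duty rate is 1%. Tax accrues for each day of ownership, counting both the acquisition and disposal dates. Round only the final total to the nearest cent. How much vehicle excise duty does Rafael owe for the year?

€579.67

Days held (9 March – 31 December 2025): 298 out of 365
Tax = €71,000 × 1% × 298/365 = €579.6712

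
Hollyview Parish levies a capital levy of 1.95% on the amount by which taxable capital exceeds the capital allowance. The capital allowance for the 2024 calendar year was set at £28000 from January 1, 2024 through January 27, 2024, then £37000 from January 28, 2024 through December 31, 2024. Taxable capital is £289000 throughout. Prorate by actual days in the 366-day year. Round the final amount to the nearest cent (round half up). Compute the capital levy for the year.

£4926.95

January 1 – January 27, 2024: 27 days, exemption £28000 → (£289000 − £28000) × 1.95% × 27/366 = £375.4549
January 28 – December 31, 2024: 339 days, exemption £37000 → (£289000 − £37000) × 1.95% × 339/366 = £4551.4918
Total = £4926.9467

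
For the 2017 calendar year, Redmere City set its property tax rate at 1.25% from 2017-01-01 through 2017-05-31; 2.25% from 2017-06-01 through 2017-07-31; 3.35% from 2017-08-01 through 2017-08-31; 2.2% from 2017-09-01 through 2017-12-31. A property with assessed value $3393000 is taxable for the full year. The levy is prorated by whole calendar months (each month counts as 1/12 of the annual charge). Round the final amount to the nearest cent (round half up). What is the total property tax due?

2017-01-01 to 2017-05-31: 5 months at 1.25% → $3393000 × 1.25% × 5/12 = $17671.8750
2017-06-01 to 2017-07-31: 2 months at 2.25% → $3393000 × 2.25% × 2/12 = $12723.7500
2017-08-01 to 2017-08-31: 1 month at 3.35% → $3393000 × 3.35% × 1/12 = $9472.1250
2017-09-01 to 2017-12-31: 4 months at 2.2% → $3393000 × 2.2% × 4/12 = $24882.0000
Total = $64749.7500

$64749.75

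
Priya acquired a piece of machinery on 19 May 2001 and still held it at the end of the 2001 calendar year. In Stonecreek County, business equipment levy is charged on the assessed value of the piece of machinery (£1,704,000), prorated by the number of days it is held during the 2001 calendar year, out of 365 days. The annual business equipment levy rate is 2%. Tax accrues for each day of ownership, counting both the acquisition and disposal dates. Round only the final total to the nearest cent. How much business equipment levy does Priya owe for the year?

£21,194.96

Days held (19 May – 31 December 2001): 227 out of 365
Tax = £1,704,000 × 2% × 227/365 = £21,194.9589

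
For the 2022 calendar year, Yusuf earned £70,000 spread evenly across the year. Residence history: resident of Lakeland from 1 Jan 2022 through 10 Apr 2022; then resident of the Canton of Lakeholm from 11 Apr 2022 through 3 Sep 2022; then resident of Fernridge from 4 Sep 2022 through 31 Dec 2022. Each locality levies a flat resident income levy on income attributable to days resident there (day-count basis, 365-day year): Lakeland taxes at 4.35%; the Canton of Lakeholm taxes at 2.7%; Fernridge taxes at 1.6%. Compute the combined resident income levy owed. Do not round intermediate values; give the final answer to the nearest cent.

Lakeland, 1 Jan – 10 Apr 2022: 100 days → £70,000 × 4.35% × 100/365 = £834.2466
The Canton of Lakeholm, 11 Apr – 3 Sep 2022: 146 days → £70,000 × 2.7% × 146/365 = £756.0000
Fernridge, 4 Sep – 31 Dec 2022: 119 days → £70,000 × 1.6% × 119/365 = £365.1507
Total = £1,955.3973

£1,955.40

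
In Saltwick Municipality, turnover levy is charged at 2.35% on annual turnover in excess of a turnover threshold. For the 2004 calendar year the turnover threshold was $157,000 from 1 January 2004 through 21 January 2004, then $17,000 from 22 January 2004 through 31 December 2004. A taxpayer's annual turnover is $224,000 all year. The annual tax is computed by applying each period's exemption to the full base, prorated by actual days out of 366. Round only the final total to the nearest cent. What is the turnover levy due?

$4,675.73

1 January – 21 January 2004: 21 days, exemption $157,000 → ($224,000 − $157,000) × 2.35% × 21/366 = $90.3402
22 January – 31 December 2004: 345 days, exemption $17,000 → ($224,000 − $17,000) × 2.35% × 345/366 = $4,585.3893
Total = $4,675.7295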